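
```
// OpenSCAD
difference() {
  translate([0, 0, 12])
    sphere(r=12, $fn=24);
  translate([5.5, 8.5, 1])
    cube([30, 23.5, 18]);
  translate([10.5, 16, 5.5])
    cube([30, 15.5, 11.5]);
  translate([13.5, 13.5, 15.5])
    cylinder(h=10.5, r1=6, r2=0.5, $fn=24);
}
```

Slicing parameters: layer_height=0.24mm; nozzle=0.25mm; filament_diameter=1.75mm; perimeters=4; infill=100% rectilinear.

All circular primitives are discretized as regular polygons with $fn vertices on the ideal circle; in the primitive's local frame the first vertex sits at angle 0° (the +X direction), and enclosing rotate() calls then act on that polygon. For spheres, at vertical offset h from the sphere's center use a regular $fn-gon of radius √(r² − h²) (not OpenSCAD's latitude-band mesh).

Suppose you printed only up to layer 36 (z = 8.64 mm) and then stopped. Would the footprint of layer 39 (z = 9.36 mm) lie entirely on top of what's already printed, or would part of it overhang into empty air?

Compare the two slices. At z = 8.64: the sphere: section is a regular 24-gon, circumradius = √(r²−h²) = √(12²−3.36²) = 11.520 (area = (24/2)·11.520²·sin(360°/24) = 412.18 mm²); the 30×23.5 cube at (5.5, 8.5) contributes its full rectangle (area 705.00 mm²); the 30×15.5 cube at (10.5, 16) contributes its full rectangle (area 465.00 mm²); the cone at (13.5, 13.5) does not reach this height (z outside [15.5, 26]); Subtracting the remaining from the first: starting from the r=12 sphere (412.18 mm²), the 30×23.5 cube at (5.5, 8.5) partially overlaps it — only the 1.82 mm² overlap (of its 705.00 mm²) is removed, clipping the outline; the 30×15.5 cube at (10.5, 16) misses the remaining region (no effect) — area = 410.36 mm². At z = 9.36: the r=12 sphere contributes a regular 24-gon of circumradius √(12²−2.64²) = 11.706 (area = (24/2)·11.706²·sin(360°/24) = 425.59 mm²); the cube at (5.5, 8.5) (footprint 30×23.5) is included at this height (area 705.00 mm²); the cube at (10.5, 16) (footprint 30×15.5) is included at this height (area 465.00 mm²); the cone at (13.5, 13.5) is absent (z outside [15.5, 26]); Subtracting the remaining from the first: starting from the r=12 sphere (425.59 mm²), the 30×23.5 cube at (5.5, 8.5) partially overlaps it — only the 2.35 mm² overlap (of its 705.00 mm²) is removed, clipping the outline; the 30×15.5 cube at (10.5, 16) misses the remaining region (no effect) — area = 423.24 mm². Checking containment: at z = 9.36 the cross-section extends beyond the z = 8.64 cross-section by about 12.88 mm².

part overhangs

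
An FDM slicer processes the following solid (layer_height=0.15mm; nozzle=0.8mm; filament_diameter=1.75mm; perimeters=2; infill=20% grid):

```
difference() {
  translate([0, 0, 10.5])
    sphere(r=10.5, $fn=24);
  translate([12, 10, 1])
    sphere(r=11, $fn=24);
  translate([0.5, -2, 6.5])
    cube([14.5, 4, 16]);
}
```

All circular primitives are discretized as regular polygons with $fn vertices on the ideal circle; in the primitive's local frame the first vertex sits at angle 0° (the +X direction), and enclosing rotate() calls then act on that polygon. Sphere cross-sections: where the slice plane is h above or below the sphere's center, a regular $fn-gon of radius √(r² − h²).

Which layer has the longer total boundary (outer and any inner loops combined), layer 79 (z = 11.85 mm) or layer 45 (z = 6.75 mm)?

layer 79 (z = 11.85 mm)

Layer 79 (z = 11.85): the sphere: section is a regular 24-gon, circumradius = √(r²−h²) = √(10.5²−1.35²) = 10.413 (perimeter = 2·24·10.413·sin(180°/24) = 65.24 mm); the r=11 sphere at (12, 10) contributes a regular 24-gon of circumradius √(11²−10.85²) = 1.810 (perimeter = 2·24·1.810·sin(180°/24) = 11.34 mm); the cube at (0.5, -2) is present — its section is the full 14.5×4 rectangle (perimeter 37.00 mm); Taking the first minus the rest: starting from the r=10.5 sphere, the r=11 sphere at (12, 10) misses the remaining region (no effect); the 14.5×4 cube at (0.5, -2) partially overlaps it — only the 39.12 mm² overlap (of its 58.00 mm²) is removed, clipping the outline — boundary = 84.50 mm. So its perimeter = 84.50 mm. Layer 45 (z = 6.75): the r=10.5 sphere contributes a regular 24-gon of circumradius √(10.5²−3.75²) = 9.808 (perimeter = 2·24·9.808·sin(180°/24) = 61.45 mm); the r=11 sphere at (12, 10) slices to a regular 24-gon of circumradius 9.377 (√(r²−h²) with h=5.75 from center) (perimeter = 2·24·9.377·sin(180°/24) = 58.75 mm); the 14.5×4 cube at (0.5, -2) contributes its full rectangle (perimeter 37.00 mm); Taking the first minus the rest: starting from the r=10.5 sphere, the r=11 sphere at (12, 10) partially overlaps it — only the 25.68 mm² overlap (of its 273.12 mm²) is removed, clipping the outline; the 14.5×4 cube at (0.5, -2) partially overlaps it — only the 35.32 mm² overlap (of its 58.00 mm²) is removed, clipping the outline — boundary = 75.50 mm. So its perimeter = 75.50 mm. Layer 79 is larger (84.50 vs 75.50 mm).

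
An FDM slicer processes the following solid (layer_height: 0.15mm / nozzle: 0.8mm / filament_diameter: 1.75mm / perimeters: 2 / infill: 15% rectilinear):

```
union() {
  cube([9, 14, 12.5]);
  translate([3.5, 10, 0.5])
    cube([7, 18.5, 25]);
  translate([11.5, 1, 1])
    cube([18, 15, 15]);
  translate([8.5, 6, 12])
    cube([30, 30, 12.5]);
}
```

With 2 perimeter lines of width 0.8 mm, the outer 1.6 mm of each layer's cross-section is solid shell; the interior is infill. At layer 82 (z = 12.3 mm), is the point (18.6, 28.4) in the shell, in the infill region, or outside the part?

infill

At z = 12.3 mm: the cube (footprint 9×14) is included at this height; the cube at (3.5, 10) is present — its section is the full 7×18.5 rectangle; the 18×15 cube at (11.5, 1) contributes its full rectangle; the 30×30 cube at (8.5, 6) contributes its full rectangle; Taking the union: the regions partially overlap (shared area 241.00 mm²), so overlapping operands fuse into one piece — 1 connected region. Overall, the cross-section is a single solid region. The nearest boundary edge runs (8.50, 36.00)→(38.50, 36.00); distance from the point to it = 7.60 mm. The point is inside the cross-section and 7.60 mm from the nearest boundary — more than the 1.6 mm shell width (2 × 0.8), so it's in the infill interior.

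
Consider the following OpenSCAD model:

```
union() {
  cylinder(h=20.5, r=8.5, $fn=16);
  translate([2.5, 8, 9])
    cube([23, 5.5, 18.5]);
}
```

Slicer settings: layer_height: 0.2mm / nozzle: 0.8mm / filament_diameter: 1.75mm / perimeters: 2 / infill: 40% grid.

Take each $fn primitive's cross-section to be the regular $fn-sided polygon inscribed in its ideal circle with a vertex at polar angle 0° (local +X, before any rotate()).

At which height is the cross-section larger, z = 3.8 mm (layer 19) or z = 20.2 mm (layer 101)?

Layer 19 (z = 3.8): the r=8.5 cylinder contributes a regular 16-gon of circumradius 8.5 (area = (16/2)·8.500²·sin(360°/16) = 221.19 mm²); the cube at (2.5, 8) is absent (z outside [9, 27.5]); Taking the union: only the r=8.5 cylinder is present, so the union is just that shape — area = 221.19 mm². So its area = 221.19 mm². Layer 101 (z = 20.2): the r=8.5 cylinder gives a regular 16-gon of circumradius 8.5 (constant along its height) (area = (16/2)·8.500²·sin(360°/16) = 221.19 mm²); the cube at (2.5, 8) is present — its section is the full 23×5.5 rectangle (area 126.50 mm²); Combining (union): the regions partially overlap — summed areas 347.69 mm² minus the doubly-counted overlap 0.00 mm² gives 347.69 mm² — area = 347.69 mm². So its area = 347.69 mm². Layer 101 is larger (347.69 vs 221.19 mm²).

layer 101 (z = 20.2 mm)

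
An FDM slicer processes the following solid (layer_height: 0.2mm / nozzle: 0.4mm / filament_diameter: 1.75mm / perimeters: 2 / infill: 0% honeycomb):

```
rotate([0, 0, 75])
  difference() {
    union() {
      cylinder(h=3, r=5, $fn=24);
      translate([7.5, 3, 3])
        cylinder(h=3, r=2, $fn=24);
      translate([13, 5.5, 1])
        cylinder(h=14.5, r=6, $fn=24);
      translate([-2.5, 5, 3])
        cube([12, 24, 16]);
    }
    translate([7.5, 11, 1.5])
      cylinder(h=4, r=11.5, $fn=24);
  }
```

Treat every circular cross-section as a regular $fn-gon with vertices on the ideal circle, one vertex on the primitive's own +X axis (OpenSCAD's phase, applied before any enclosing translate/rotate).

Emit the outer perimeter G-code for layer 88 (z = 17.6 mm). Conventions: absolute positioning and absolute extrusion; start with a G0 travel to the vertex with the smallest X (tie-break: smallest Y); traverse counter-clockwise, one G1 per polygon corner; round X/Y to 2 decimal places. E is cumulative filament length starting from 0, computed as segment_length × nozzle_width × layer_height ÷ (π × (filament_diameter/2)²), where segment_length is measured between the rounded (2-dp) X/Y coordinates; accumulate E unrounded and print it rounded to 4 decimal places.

At z = 17.6 mm: the cylinder is not intersected at this z (z outside [0, 3]); the cylinder at (7.5, 3) is not intersected at this z (z outside [3, 6]); the cylinder at (13, 5.5) is not intersected at this z (z outside [1, 15.5]); the 12×24 cube at (-2.5, 5) contributes its full rectangle; Combining (union): only the 12×24 cube at (-2.5, 5) is present, so the union is just that shape — 1 connected region; the cylinder at (7.5, 11) is absent (z outside [1.5, 5.5]); Taking the first minus the rest: none of the subtracted shapes is present at this height, so the result so far is unchanged — 1 connected region; (whole slice rotated 75° about Z — lengths, areas and connectivity unchanged). The outline is a single polygon with 4 vertices. Extrusion per mm of travel: 0.4 × 0.2 / (π × 0.875²) = 0.033260. Accumulating E over each segment gives final E = 2.3946.

G0 X-28.66 Y5.09 Z17.60
G1 X-5.48 Y-1.12 E0.7982
G1 X-2.37 Y10.47 E1.1973
G1 X-25.55 Y16.68 E1.9954
G1 X-28.66 Y5.09 E2.3946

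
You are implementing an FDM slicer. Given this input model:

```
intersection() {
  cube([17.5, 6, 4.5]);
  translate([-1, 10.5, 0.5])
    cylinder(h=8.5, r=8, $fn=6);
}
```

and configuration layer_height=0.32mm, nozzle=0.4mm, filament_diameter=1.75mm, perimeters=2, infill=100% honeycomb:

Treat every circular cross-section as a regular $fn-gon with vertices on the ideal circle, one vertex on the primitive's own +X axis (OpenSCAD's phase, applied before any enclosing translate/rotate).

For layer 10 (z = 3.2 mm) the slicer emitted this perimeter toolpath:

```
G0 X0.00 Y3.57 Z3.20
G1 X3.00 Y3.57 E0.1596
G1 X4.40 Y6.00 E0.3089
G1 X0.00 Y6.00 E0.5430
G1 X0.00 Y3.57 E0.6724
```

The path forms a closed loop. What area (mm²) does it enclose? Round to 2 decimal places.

8.99 mm²

Apply the shoelace formula to the sequence of (X, Y) vertices; enclosed area = 8.99 mm².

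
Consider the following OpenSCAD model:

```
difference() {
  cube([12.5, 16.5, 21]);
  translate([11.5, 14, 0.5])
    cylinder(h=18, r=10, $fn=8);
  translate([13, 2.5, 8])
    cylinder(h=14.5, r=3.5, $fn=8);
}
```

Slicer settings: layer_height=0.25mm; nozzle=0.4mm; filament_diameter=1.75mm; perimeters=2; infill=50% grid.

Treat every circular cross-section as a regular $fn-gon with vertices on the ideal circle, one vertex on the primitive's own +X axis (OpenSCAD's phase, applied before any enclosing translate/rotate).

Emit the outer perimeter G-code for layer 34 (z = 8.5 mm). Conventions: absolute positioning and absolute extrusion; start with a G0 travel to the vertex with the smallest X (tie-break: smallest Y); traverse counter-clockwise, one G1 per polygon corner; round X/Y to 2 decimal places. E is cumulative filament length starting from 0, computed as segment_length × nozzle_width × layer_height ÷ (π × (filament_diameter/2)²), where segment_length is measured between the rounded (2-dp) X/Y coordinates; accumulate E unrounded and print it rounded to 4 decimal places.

At z = 8.5 mm: the 12.5×16.5 cube contributes its full rectangle; the r=10 cylinder at (11.5, 14) contributes a regular 8-gon of circumradius 10; the r=3.5 cylinder at (13, 2.5) gives a regular 8-gon of circumradius 3.5 (constant along its height); Subtracting the remaining from the first: starting from the 12.5×16.5 cube, the r=10 cylinder at (11.5, 14) partially overlaps it — only the 106.71 mm² overlap (of its 282.84 mm²) is removed, clipping the outline; the r=3.5 cylinder at (13, 2.5) partially overlaps it — only the 10.78 mm² overlap (of its 34.65 mm²) is removed, clipping the outline — 1 connected region. The outline is a single polygon with 9 vertices. Extrusion per mm of travel: 0.4 × 0.25 / (π × 0.875²) = 0.041575. Accumulating E over each segment gives final E = 2.1312.

G0 X0.00 Y0.00 Z8.50
G1 X10.59 Y0.00 E0.4403
G1 X10.53 Y0.03 E0.4431
G1 X9.50 Y2.50 E0.5543
G1 X10.32 Y4.49 E0.6438
G1 X4.43 Y6.93 E0.9089
G1 X1.50 Y14.00 E1.2271
G1 X2.54 Y16.50 E1.3396
G1 X0.00 Y16.50 E1.4452
G1 X0.00 Y0.00 E2.1312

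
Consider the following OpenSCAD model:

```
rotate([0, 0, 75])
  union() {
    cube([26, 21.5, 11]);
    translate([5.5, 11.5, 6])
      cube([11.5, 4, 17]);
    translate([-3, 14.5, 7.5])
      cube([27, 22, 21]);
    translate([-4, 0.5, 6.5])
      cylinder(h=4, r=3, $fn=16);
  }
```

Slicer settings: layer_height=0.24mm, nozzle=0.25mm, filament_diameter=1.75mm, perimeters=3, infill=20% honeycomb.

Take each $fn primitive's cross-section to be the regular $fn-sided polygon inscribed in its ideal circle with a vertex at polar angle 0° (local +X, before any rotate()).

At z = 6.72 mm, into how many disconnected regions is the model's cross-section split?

At z = 6.72 mm: the 26×21.5 cube contributes its full rectangle; the 11.5×4 cube at (5.5, 11.5) contributes its full rectangle; the cube at (-3, 14.5) does not reach this height (z outside [7.5, 28.5]); the r=3 cylinder at (-4, 0.5) contributes a regular 16-gon of circumradius 3; Combining (union): the regions partially overlap (shared area 46.00 mm²), so overlapping operands fuse into one piece — 2 connected regions; (whole slice rotated 75° about Z — lengths, areas and connectivity unchanged). The result has 2 disconnected regions.

2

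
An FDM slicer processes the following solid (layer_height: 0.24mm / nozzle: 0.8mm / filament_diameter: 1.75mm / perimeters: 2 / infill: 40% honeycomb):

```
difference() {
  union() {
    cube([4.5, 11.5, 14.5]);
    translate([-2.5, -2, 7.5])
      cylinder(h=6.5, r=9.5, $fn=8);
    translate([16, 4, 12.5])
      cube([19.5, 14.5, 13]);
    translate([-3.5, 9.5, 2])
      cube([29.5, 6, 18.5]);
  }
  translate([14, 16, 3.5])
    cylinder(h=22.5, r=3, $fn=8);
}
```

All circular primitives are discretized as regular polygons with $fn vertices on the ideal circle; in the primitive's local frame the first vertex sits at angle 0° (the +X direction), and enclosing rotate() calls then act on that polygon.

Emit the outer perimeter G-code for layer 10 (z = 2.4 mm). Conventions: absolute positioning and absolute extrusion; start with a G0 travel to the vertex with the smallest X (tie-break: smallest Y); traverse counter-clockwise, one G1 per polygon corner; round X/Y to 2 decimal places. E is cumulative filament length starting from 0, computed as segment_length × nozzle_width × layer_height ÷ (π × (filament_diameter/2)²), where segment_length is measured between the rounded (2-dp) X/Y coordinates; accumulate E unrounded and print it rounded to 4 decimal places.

G0 X-3.50 Y9.50 Z2.40
G1 X0.00 Y9.50 E0.2794
G1 X0.00 Y0.00 E1.0377
G1 X4.50 Y0.00 E1.3969
G1 X4.50 Y9.50 E2.1553
G1 X26.00 Y9.50 E3.8715
G1 X26.00 Y15.50 E4.3504
G1 X-3.50 Y15.50 E6.7052
G1 X-3.50 Y9.50 E7.1842

At z = 2.4 mm: the 4.5×11.5 cube contributes its full rectangle; the cylinder at (-2.5, -2) does not reach this height (z outside [7.5, 14]); the cube at (16, 4) does not reach this height (z outside [12.5, 25.5]); the cube at (-3.5, 9.5) is present — its section is the full 29.5×6 rectangle; Combining (union): the regions partially overlap (shared area 9.00 mm²), so overlapping operands fuse into one piece — 1 connected region; the cylinder at (14, 16) does not reach this height (z outside [3.5, 26]); Taking the first minus the rest: none of the subtracted shapes is present at this height, so the result so far is unchanged — 1 connected region. The outline is a single polygon with 8 vertices. Extrusion per mm of travel: 0.8 × 0.24 / (π × 0.875²) = 0.079824. Accumulating E over each segment gives final E = 7.1842.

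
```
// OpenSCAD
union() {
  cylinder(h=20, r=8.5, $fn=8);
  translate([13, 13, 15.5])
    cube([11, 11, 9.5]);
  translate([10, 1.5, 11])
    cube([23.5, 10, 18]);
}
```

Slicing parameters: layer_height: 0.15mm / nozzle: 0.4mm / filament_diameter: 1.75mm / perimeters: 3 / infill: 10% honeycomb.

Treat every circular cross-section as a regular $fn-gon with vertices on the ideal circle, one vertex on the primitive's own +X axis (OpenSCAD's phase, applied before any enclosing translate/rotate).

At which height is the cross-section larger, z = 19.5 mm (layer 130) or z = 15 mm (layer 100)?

layer 130 (z = 19.5 mm)

Layer 130 (z = 19.5): the r=8.5 cylinder gives a regular 8-gon of circumradius 8.5 (constant along its height) (area = (8/2)·8.500²·sin(360°/8) = 204.35 mm²); the 11×11 cube at (13, 13) contributes its full rectangle (area 121.00 mm²); the cube at (10, 1.5) (footprint 23.5×10) is included at this height (area 235.00 mm²); Merging all regions: the 3 present regions are separate (no shared area or edge), so areas and boundary lengths simply add and each stays a separate island — area = 560.35 mm². So its area = 560.35 mm². Layer 100 (z = 15): the r=8.5 cylinder contributes a regular 8-gon of circumradius 8.5 (area = (8/2)·8.500²·sin(360°/8) = 204.35 mm²); the cube at (13, 13) is absent (z outside [15.5, 25]); the 23.5×10 cube at (10, 1.5) contributes its full rectangle (area 235.00 mm²); Merging all regions: the 2 present regions are separate (no shared area or edge), so areas and boundary lengths simply add and each stays a separate island — area = 439.35 mm². So its area = 439.35 mm². Layer 130 is larger (560.35 vs 439.35 mm²).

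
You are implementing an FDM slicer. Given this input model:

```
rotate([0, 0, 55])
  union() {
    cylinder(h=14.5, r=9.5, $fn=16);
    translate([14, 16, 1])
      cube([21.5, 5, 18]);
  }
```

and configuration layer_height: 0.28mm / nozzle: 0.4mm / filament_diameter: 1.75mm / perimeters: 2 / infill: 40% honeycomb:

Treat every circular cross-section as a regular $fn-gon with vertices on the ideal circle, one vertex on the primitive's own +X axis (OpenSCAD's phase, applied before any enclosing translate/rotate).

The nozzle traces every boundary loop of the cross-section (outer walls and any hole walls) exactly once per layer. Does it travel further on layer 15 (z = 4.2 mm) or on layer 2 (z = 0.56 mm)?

layer 15 (z = 4.2 mm)

Layer 15 (z = 4.2): the cylinder: section is a regular 16-gon, circumradius r=9.5 (perimeter = 2·16·9.500·sin(180°/16) = 59.31 mm); the 21.5×5 cube at (14, 16) contributes its full rectangle (perimeter 53.00 mm); Merging all regions: the 2 present regions are separate (no shared area or edge), so areas and boundary lengths simply add and each stays a separate island — boundary = 112.31 mm; (rotated 55° about Z; rotation is an isometry so areas/perimeters/island counts are preserved). So its perimeter = 112.31 mm. Layer 2 (z = 0.56): the r=9.5 cylinder gives a regular 16-gon of circumradius 9.5 (constant along its height) (perimeter = 2·16·9.500·sin(180°/16) = 59.31 mm); the cube at (14, 16) is not intersected at this z (z outside [1, 19]); Combining (union): only the r=9.5 cylinder is present, so the union is just that shape — boundary = 59.31 mm; (rotated 55° about Z; rotation is an isometry so areas/perimeters/island counts are preserved). So its perimeter = 59.31 mm. Layer 15 is larger (112.31 vs 59.31 mm).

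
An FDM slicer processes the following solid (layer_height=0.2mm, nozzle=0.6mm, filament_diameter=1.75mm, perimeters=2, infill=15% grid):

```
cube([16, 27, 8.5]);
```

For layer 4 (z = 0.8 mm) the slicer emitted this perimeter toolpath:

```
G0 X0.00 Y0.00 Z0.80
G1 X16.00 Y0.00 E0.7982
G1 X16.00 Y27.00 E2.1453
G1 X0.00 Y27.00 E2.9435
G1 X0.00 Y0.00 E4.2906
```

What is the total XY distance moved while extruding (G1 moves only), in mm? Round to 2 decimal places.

86.00 mm

Sum the Euclidean lengths of each G1 segment: total = 86.00 mm.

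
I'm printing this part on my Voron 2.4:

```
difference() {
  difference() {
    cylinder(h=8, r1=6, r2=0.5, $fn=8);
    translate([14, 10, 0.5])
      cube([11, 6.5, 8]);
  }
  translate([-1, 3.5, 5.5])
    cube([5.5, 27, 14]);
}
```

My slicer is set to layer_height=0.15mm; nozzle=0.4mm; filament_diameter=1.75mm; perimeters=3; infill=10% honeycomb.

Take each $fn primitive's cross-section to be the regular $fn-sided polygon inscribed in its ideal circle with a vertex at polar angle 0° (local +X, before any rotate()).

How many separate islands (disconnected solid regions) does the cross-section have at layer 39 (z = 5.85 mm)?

At z = 5.85 mm: the cone contributes a regular 8-gon of circumradius 1.978 (interpolated between r1=6 and r2=0.5 at t=0.731); the cube at (14, 10) (footprint 11×6.5) is included at this height; After the difference (first − rest): starting from the cone, the 11×6.5 cube at (14, 10) misses the remaining region (no effect) — 1 connected region; the 5.5×27 cube at (-1, 3.5) contributes its full rectangle; Taking the first minus the rest: starting from that combined region, the 5.5×27 cube at (-1, 3.5) misses the remaining region (no effect) — 1 connected region. Overall, the cross-section is a single solid region. Island count = 1.

1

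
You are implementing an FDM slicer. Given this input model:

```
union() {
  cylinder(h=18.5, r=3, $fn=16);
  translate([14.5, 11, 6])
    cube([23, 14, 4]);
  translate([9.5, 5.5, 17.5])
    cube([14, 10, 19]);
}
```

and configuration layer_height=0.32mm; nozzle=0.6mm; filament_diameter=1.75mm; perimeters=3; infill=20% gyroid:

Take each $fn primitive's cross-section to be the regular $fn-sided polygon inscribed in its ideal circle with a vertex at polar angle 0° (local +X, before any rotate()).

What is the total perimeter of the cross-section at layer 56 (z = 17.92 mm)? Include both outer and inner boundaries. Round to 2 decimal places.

66.73 mm

At z = 17.92 mm: the r=3 cylinder contributes a regular 16-gon of circumradius 3 (perimeter = 2·16·3.000·sin(180°/16) = 18.73 mm); the cube at (14.5, 11) is absent (z outside [6, 10]); the cube at (9.5, 5.5) (footprint 14×10) is included at this height (perimeter 48.00 mm); Combining (union): the 2 present regions are separate (no shared area or edge), so areas and boundary lengths simply add and each stays a separate island — boundary = 66.73 mm. Overall, the cross-section has 2 separate islands. Total boundary length (outer) = 66.73 mm.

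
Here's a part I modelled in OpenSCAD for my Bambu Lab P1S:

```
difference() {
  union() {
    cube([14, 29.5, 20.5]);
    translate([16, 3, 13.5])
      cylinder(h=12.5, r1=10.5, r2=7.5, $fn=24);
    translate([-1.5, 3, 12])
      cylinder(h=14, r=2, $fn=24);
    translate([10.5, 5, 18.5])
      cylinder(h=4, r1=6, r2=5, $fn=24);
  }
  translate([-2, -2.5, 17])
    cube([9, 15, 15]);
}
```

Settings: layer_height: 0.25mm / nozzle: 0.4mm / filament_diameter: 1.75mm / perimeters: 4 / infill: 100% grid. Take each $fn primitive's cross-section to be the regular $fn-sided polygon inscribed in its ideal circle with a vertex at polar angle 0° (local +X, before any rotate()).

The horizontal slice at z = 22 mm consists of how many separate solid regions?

At z = 22 mm: the cube does not reach this height (z outside [0, 20.5]); the cone at (16, 3) contributes a regular 24-gon of circumradius 8.460 (interpolated between r1=10.5 and r2=7.5 at t=0.680); the r=2 cylinder at (-1.5, 3) gives a regular 24-gon of circumradius 2 (constant along its height); the cone at (10.5, 5): at t=0.875 of its height the radius interpolates to r₁+(r₂−r₁)t = 5.125, giving a regular 24-gon of that circumradius; Taking the union: the regions partially overlap (shared area 61.25 mm²), so overlapping operands fuse into one piece — 2 connected regions; the cube at (-2, -2.5) is present — its section is the full 9×15 rectangle; Taking the first minus the rest: starting from the result so far, the 9×15 cube at (-2, -2.5) partially overlaps it — only the 16.35 mm² overlap (of its 135.00 mm²) is removed, clipping the outline — 2 connected regions. The result has 2 disconnected regions.

2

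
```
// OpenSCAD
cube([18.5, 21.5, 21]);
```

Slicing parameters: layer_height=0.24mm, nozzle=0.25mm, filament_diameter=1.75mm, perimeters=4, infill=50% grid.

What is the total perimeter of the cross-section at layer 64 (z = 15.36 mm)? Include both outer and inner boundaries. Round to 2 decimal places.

At z = 15.36 mm: the cube is present — its section is the full 18.5×21.5 rectangle (perimeter 80.00 mm). Overall, the cross-section is a single solid region. Total boundary length (outer) = 80.00 mm.

80.00 mm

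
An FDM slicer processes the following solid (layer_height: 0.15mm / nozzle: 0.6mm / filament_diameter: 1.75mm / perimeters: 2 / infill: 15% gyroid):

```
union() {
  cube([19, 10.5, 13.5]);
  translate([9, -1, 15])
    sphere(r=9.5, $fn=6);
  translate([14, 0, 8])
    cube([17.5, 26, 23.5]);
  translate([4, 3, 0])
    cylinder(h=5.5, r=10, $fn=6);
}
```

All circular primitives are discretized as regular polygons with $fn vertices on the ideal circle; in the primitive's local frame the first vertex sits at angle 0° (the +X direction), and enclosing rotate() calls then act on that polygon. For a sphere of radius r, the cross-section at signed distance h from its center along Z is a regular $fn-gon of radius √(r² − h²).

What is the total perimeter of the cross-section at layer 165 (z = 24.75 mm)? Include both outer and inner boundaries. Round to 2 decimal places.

At z = 24.75 mm: the cube is not intersected at this z (z outside [0, 13.5]); the sphere at (9, -1) is not intersected at this z (|z−center|=9.750 > r=9.5); the 17.5×26 cube at (14, 0) contributes its full rectangle (perimeter 87.00 mm); the cylinder at (4, 3) is absent (z outside [0, 5.5]); Taking the union: only the 17.5×26 cube at (14, 0) is present, so the union is just that shape — boundary = 87.00 mm. Overall, the cross-section is a single solid region. Total boundary length (outer) = 87.00 mm.

87.00 mm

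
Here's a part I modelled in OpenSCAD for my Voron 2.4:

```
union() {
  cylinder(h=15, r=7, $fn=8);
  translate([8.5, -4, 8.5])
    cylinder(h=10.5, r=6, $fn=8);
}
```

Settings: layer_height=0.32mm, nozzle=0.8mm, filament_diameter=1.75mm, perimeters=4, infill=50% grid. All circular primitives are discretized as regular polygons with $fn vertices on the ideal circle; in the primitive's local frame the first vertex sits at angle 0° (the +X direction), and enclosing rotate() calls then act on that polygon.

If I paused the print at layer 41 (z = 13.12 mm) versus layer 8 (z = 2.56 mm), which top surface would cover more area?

Layer 41 (z = 13.12): the r=7 cylinder contributes a regular 8-gon of circumradius 7 (area = (8/2)·7.000²·sin(360°/8) = 138.59 mm²); the r=6 cylinder at (8.5, -4) gives a regular 8-gon of circumradius 6 (constant along its height) (area = (8/2)·6.000²·sin(360°/8) = 101.82 mm²); Merging all regions: the regions partially overlap — summed areas 240.42 mm² minus the doubly-counted overlap 16.35 mm² gives 224.07 mm² — area = 224.07 mm². So its area = 224.07 mm². Layer 8 (z = 2.56): the r=7 cylinder gives a regular 8-gon of circumradius 7 (constant along its height) (area = (8/2)·7.000²·sin(360°/8) = 138.59 mm²); the cylinder at (8.5, -4) is not intersected at this z (z outside [8.5, 19]); Merging all regions: only the r=7 cylinder is present, so the union is just that shape — area = 138.59 mm². So its area = 138.59 mm². Layer 41 is larger (224.07 vs 138.59 mm²).

layer 41 (z = 13.12 mm)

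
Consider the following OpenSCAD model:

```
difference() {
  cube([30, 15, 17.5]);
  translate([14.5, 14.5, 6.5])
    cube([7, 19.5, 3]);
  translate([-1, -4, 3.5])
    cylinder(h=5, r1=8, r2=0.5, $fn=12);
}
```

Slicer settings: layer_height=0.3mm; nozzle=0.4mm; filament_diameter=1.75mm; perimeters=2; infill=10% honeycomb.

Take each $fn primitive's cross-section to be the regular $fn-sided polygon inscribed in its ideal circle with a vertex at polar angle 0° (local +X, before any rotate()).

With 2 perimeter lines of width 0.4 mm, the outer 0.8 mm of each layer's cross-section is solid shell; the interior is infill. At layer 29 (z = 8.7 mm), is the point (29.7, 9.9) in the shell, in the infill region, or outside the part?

shell

At z = 8.7 mm: the cube (footprint 30×15) is included at this height; the cube at (14.5, 14.5) is present — its section is the full 7×19.5 rectangle; the cone at (-1, -4) is absent (z outside [3.5, 8.5]); After the difference (first − rest): starting from the 30×15 cube, the 7×19.5 cube at (14.5, 14.5) partially overlaps it — only the 3.50 mm² overlap (of its 136.50 mm²) is removed, clipping the outline — 1 connected region. Overall, the cross-section is a single solid region. The nearest boundary edge runs (30.00, 15.00)→(30.00, 0.00); distance from the point to it = 0.30 mm. The point is inside the cross-section, 0.30 mm from the nearest boundary — within the 0.8 mm shell band (2 × 0.4).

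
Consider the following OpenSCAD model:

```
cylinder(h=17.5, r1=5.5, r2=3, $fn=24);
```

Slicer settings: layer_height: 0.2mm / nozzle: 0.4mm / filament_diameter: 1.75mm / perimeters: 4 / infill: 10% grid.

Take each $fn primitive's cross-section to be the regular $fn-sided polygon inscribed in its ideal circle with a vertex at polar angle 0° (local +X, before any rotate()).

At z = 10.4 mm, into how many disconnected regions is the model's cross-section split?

1

At z = 10.4 mm: the cone: at t=0.594 of its height the radius interpolates to r₁+(r₂−r₁)t = 4.014, giving a regular 24-gon of that circumradius. The result has 1 disconnected region.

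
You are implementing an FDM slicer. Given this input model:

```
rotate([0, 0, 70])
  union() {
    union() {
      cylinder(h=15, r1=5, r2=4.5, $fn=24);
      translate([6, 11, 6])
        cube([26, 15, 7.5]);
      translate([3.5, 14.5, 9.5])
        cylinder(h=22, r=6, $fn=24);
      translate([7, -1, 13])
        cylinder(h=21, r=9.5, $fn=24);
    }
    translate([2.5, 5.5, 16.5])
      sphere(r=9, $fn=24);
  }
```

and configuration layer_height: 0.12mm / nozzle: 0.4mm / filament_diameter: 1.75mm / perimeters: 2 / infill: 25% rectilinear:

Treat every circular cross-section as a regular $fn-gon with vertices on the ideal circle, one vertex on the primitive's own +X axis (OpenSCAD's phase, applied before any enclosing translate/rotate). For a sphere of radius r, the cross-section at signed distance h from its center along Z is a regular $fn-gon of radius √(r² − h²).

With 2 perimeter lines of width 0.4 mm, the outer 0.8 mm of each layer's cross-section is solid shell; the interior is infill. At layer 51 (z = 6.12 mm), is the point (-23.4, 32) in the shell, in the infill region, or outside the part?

At z = 6.12 mm: the cone: at t=0.408 of its height the radius interpolates to r₁+(r₂−r₁)t = 4.796, giving a regular 24-gon of that circumradius; the 26×15 cube at (6, 11) contributes its full rectangle; the cylinder at (3.5, 14.5) is absent (z outside [9.5, 31.5]); the cylinder at (7, -1) does not reach this height (z outside [13, 34]); Taking the union: the 2 present regions are separate (no shared area or edge), so areas and boundary lengths simply add and each stays a separate island — 2 connected regions; the sphere at (2.5, 5.5) does not reach this height (|z−center|=10.380 > r=9); Merging all regions: only that combined region is present, so the union is just that shape — 2 connected regions; (rotated 70° about Z; rotation is an isometry so areas/perimeters/island counts are preserved). Overall, the cross-section has 2 separate islands. Undo the 70° rotation: the query point maps to (22.067, 32.933) in the un-rotated model frame. The nearest boundary edge runs (6.00, 26.00)→(32.00, 26.00); distance from the point to it = 6.93 mm. The point is not inside any of the regions above, so it lies outside the cross-section (6.93 mm from the nearest boundary).

outside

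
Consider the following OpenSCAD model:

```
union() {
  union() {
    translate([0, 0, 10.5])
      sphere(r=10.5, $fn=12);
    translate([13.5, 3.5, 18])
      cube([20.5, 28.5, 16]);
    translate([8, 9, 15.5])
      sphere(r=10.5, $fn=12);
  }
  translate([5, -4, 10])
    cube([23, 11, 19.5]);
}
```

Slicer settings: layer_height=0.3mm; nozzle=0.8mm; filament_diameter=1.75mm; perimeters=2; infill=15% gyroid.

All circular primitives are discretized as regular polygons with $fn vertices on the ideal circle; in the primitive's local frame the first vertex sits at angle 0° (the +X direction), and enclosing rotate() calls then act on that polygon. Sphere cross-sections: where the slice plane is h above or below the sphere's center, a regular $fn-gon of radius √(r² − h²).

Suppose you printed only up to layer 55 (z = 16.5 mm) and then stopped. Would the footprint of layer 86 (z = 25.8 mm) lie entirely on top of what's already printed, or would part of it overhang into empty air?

Compare the two slices. At z = 16.5: the r=10.5 sphere contributes a regular 12-gon of circumradius √(10.5²−6²) = 8.617 (area = (12/2)·8.617²·sin(360°/12) = 222.75 mm²); the cube at (13.5, 3.5) is not intersected at this z (z outside [18, 34]); the r=10.5 sphere at (8, 9) contributes a regular 12-gon of circumradius √(10.5²−1²) = 10.452 (area = (12/2)·10.452²·sin(360°/12) = 327.75 mm²); Merging all regions: the regions partially overlap — summed areas 550.50 mm² minus the doubly-counted overlap 64.62 mm² gives 485.88 mm² — area = 485.88 mm²; the 23×11 cube at (5, -4) contributes its full rectangle (area 253.00 mm²); Taking the union: the regions partially overlap — summed areas 738.88 mm² minus the doubly-counted overlap 94.29 mm² gives 644.59 mm² — area = 644.59 mm². At z = 25.8: the sphere is absent (|z−center|=15.300 > r=10.5); the cube at (13.5, 3.5) (footprint 20.5×28.5) is included at this height (area 584.25 mm²); the r=10.5 sphere at (8, 9) contributes a regular 12-gon of circumradius √(10.5²−10.3²) = 2.040 (area = (12/2)·2.040²·sin(360°/12) = 12.48 mm²); Combining (union): the 2 present regions are separate (no shared area or edge), so areas and boundary lengths simply add and each stays a separate island — area = 596.73 mm²; the cube at (5, -4) is present — its section is the full 23×11 rectangle (area 253.00 mm²); Combining (union): the regions partially overlap — summed areas 849.73 mm² minus the doubly-counted overlap 50.76 mm² gives 798.97 mm² — area = 798.97 mm². Checking containment: at z = 25.8 the cross-section extends beyond the z = 16.5 cross-section by about 495.60 mm².

part overhangs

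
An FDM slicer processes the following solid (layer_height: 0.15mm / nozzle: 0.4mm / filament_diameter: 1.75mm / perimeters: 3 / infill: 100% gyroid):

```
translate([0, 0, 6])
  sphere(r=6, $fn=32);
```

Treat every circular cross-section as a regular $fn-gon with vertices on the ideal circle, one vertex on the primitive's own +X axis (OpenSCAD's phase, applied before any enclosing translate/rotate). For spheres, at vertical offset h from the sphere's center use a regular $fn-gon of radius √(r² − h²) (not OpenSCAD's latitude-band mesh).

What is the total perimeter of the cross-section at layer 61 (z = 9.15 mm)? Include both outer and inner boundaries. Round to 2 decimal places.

At z = 9.15 mm: the r=6 sphere slices to a regular 32-gon of circumradius 5.107 (√(r²−h²) with h=3.15 from center) (perimeter = 2·32·5.107·sin(180°/32) = 32.03 mm). Overall, the cross-section is a single solid region. Total boundary length (outer) = 32.03 mm.

32.03 mm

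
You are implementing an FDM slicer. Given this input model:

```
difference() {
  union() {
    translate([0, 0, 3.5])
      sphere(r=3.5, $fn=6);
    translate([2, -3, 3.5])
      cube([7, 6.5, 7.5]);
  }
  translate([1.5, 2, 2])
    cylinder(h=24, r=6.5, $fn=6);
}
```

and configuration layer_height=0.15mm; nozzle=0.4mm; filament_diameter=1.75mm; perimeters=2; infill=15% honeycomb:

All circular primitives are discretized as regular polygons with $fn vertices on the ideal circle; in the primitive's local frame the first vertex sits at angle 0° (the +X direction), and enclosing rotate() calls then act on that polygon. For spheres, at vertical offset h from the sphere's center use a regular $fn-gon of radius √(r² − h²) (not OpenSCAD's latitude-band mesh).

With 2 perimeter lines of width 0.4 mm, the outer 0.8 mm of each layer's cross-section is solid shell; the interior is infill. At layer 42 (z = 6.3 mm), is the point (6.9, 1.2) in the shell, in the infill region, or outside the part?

outside

At z = 6.3 mm: the r=3.5 sphere contributes a regular 6-gon of circumradius √(3.5²−2.8²) = 2.100; the cube at (2, -3) is present — its section is the full 7×6.5 rectangle; Combining (union): the regions partially overlap (shared area 0.02 mm²), so overlapping operands fuse into one piece — 1 connected region; the cylinder at (1.5, 2): section is a regular 6-gon, circumradius r=6.5; Subtracting the remaining from the first: starting from the result so far, the r=6.5 cylinder at (1.5, 2) partially overlaps it — only the 42.57 mm² overlap (of its 109.77 mm²) is removed, clipping the outline — 1 connected region. Overall, the cross-section is a single solid region. The nearest boundary edge runs (5.11, -3.00)→(8.00, 2.00); distance from the point to it = 0.55 mm. The point is not inside any of the regions above, so it lies outside the cross-section (0.55 mm from the nearest boundary).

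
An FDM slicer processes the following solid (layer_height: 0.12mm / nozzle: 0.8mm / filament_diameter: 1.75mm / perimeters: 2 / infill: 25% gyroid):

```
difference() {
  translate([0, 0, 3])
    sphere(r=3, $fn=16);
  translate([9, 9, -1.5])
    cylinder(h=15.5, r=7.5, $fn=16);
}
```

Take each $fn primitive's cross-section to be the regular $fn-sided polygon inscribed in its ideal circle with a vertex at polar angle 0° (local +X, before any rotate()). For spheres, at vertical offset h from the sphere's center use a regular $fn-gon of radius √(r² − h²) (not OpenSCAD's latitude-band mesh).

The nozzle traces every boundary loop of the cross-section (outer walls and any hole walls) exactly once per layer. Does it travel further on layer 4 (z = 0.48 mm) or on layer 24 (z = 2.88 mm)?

layer 24 (z = 2.88 mm)

Layer 4 (z = 0.48): the sphere: section is a regular 16-gon, circumradius = √(r²−h²) = √(3²−2.52²) = 1.628 (perimeter = 2·16·1.628·sin(180°/16) = 10.16 mm); the r=7.5 cylinder at (9, 9) gives a regular 16-gon of circumradius 7.5 (constant along its height) (perimeter = 2·16·7.500·sin(180°/16) = 46.82 mm); Taking the first minus the rest: starting from the r=3 sphere, the r=7.5 cylinder at (9, 9) misses the remaining region (no effect) — boundary = 10.16 mm. So its perimeter = 10.16 mm. Layer 24 (z = 2.88): the r=3 sphere slices to a regular 16-gon of circumradius 2.998 (√(r²−h²) with h=0.12 from center) (perimeter = 2·16·2.998·sin(180°/16) = 18.71 mm); the cylinder at (9, 9): section is a regular 16-gon, circumradius r=7.5 (perimeter = 2·16·7.500·sin(180°/16) = 46.82 mm); Subtracting the remaining from the first: starting from the r=3 sphere, the r=7.5 cylinder at (9, 9) misses the remaining region (no effect) — boundary = 18.71 mm. So its perimeter = 18.71 mm. Layer 24 is larger (18.71 vs 10.16 mm).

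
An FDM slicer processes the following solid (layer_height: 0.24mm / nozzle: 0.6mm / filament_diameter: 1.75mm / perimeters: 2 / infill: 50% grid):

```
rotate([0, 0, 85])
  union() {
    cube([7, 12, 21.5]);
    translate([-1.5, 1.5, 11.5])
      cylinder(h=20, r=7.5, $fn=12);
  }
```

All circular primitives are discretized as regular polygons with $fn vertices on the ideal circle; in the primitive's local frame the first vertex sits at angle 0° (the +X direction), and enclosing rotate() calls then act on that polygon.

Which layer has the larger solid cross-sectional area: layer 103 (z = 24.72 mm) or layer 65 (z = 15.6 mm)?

layer 65 (z = 15.6 mm)

Layer 103 (z = 24.72): the cube does not reach this height (z outside [0, 21.5]); the r=7.5 cylinder at (-1.5, 1.5) contributes a regular 12-gon of circumradius 7.5 (area = (12/2)·7.500²·sin(360°/12) = 168.75 mm²); Combining (union): only the r=7.5 cylinder at (-1.5, 1.5) is present, so the union is just that shape — area = 168.75 mm²; (rotated 85° about Z; rotation is an isometry so areas/perimeters/island counts are preserved). So its area = 168.75 mm². Layer 65 (z = 15.6): the cube is present — its section is the full 7×12 rectangle (area 84.00 mm²); the r=7.5 cylinder at (-1.5, 1.5) contributes a regular 12-gon of circumradius 7.5 (area = (12/2)·7.500²·sin(360°/12) = 168.75 mm²); Merging all regions: the regions partially overlap — summed areas 252.75 mm² minus the doubly-counted overlap 39.94 mm² gives 212.81 mm² — area = 212.81 mm²; (rotated 85° about Z; rotation is an isometry so areas/perimeters/island counts are preserved). So its area = 212.81 mm². Layer 65 is larger (212.81 vs 168.75 mm²).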